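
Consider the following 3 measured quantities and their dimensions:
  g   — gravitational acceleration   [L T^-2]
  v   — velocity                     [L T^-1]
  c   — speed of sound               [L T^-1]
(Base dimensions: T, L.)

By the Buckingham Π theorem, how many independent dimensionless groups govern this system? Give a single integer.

Exponent matrix [T,L] × [g,v,c]:
  T: [-2 -1 -1]
  L: [ 1  1  1]
Echelon form has 2 nonzero rows (pivots: g,v)
n=3, r=2 ⇒ 1 dimensionless group

1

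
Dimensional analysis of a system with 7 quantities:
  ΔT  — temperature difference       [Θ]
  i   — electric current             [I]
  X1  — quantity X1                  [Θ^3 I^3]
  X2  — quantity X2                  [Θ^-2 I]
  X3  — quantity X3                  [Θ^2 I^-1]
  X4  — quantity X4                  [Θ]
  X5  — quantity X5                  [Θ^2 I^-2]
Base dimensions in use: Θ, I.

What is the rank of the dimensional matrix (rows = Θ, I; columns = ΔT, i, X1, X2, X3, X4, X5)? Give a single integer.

2

Exponent matrix [Θ,I] × [ΔT,i,X1,X2,X3,X4,X5]:
  Θ: [ 1  0  3 -2  2  1  2]
  I: [ 0  1  3  1 -1  0 -2]
RREF → pivots at {ΔT,i} ⇒ r = 2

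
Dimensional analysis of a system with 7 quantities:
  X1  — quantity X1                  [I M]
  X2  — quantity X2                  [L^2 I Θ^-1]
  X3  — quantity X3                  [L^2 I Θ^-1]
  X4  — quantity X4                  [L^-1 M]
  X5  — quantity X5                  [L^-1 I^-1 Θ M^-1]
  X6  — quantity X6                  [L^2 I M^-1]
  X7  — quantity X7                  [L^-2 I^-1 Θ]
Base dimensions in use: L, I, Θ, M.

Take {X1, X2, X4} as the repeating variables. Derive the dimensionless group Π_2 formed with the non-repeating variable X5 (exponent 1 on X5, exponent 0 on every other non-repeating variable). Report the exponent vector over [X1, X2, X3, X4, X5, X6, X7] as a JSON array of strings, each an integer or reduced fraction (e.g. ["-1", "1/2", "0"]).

["0", "1", "0", "1", "1", "0", "0"]

Dimensional matrix (L×I×Θ×M by X1×X2×X3×X4×X5×X6×X7):
  L: [ 0  2  2 -1 -1  2 -2]
  I: [ 1  1  1  0 -1  1 -1]
  Θ: [ 0 -1 -1  0  1  0  1]
  M: [ 1  0  0  1 -1 -1  0]
Echelon form has 3 nonzero rows (pivots: X1,X2,X4)
Pivot set = {X1,X2,X4}, free = {X3,X5,X6,X7}
RREF:
  r0: [   1    0    0    0    0    1    0]
  r1: [   0    1    1    0   -1    0   -1]
  r2: [   0    0    0    1   -1   -2    0]
  r3: [   0    0    0    0    0    0    0]
Fix exponent of X5 at 1, X3 at 0, X6 at 0, X7 at 0; solve each RREF row for its pivot's exponent:
  r0: exp(X1) + (0)·1 = 0 ⇒ exp(X1) = 0
  r1: exp(X2) + (-1)·1 = 0 ⇒ exp(X2) = 1
  r2: exp(X4) + (-1)·1 = 0 ⇒ exp(X4) = 1
Π_2 = X2 · X4 · X5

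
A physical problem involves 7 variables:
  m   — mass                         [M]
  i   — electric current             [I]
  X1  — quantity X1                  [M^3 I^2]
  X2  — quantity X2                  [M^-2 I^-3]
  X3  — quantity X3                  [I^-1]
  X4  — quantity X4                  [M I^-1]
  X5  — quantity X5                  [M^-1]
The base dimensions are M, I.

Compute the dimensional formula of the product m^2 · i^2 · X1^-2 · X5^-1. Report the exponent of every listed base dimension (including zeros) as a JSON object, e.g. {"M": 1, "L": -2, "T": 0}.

Exponent matrix [M,I] × [m,i,X1,X2,X3,X4,X5]:
  M: [ 1  0  3 -2  0  1 -1]
  I: [ 0  1  2 -3 -1 -1  0]
  [M]: (2)·1+(2)·0+(-2)·3+(-1)·-1 = -3
  [I]: (2)·0+(2)·1+(-2)·2+(-1)·0 = -2
⇒ M^-3 I^-2

{"M": -3, "I": -2}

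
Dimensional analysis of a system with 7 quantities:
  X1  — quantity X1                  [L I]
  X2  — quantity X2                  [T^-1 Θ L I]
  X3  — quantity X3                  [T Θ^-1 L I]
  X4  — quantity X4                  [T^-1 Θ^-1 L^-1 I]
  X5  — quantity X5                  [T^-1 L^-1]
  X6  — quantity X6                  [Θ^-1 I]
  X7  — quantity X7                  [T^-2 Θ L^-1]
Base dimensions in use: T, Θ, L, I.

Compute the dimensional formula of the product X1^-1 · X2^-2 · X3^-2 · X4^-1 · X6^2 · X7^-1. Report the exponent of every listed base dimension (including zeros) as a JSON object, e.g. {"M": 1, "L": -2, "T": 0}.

{"T": 3, "Θ": -2, "L": -3, "I": -4}

Dimensional matrix (T×Θ×L×I by X1×X2×X3×X4×X5×X6×X7):
  T: [ 0 -1  1 -1 -1  0 -2]
  Θ: [ 0  1 -1 -1  0 -1  1]
  L: [ 1  1  1 -1 -1  0 -1]
  I: [ 1  1  1  1  0  1  0]
  [T]: (-1)·0+(-2)·-1+(-2)·1+(-1)·-1+(2)·0+(-1)·-2 = 3
  [Θ]: (-1)·0+(-2)·1+(-2)·-1+(-1)·-1+(2)·-1+(-1)·1 = -2
  [L]: (-1)·1+(-2)·1+(-2)·1+(-1)·-1+(2)·0+(-1)·-1 = -3
  [I]: (-1)·1+(-2)·1+(-2)·1+(-1)·1+(2)·1+(-1)·0 = -4
⇒ T^3 Θ^-2 L^-3 I^-4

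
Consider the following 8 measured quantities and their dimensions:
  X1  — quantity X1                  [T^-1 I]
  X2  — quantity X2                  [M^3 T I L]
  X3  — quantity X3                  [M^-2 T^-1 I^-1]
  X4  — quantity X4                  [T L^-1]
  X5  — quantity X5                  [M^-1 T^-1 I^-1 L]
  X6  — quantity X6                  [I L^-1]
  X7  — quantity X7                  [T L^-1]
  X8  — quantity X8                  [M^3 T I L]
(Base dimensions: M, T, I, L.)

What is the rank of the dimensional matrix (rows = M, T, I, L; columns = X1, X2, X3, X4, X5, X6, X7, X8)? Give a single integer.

3

Write exponents as rows M,T,I,L / cols X1,X2,X3,X4,X5,X6,X7,X8:
  M: [ 0  3 -2  0 -1  0  0  3]
  T: [-1  1 -1  1 -1  0  1  1]
  I: [ 1  1 -1  0 -1  1  0  1]
  L: [ 0  1  0 -1  1 -1 -1  1]
Echelon form has 3 nonzero rows (pivots: X1,X2,X3)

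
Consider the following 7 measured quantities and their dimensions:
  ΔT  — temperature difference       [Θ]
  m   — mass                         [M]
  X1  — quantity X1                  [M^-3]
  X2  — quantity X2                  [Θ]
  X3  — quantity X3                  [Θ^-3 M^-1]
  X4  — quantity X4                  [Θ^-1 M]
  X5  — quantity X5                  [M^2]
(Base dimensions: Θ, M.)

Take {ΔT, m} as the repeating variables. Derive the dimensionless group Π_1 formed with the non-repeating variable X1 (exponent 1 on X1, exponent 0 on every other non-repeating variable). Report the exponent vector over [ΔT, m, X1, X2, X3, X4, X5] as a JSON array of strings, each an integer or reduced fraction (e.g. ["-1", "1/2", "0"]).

["0", "3", "1", "0", "0", "0", "0"]

Write exponents as rows Θ,M / cols ΔT,m,X1,X2,X3,X4,X5:
  Θ: [ 1  0  0  1 -3 -1  0]
  M: [ 0  1 -3  0 -1  1  2]
Echelon form has 2 nonzero rows (pivots: ΔT,m)
Pivot set = {ΔT,m}, free = {X1,X2,X3,X4,X5}
RREF:
  r0: [   1    0    0    1   -3   -1    0]
  r1: [   0    1   -3    0   -1    1    2]
Fix exponent of X1 at 1, X2 at 0, X3 at 0, X4 at 0, X5 at 0; solve each RREF row for its pivot's exponent:
  r0: exp(ΔT) + (0)·1 = 0 ⇒ exp(ΔT) = 0
  r1: exp(m) + (-3)·1 = 0 ⇒ exp(m) = 3
Π_1 = m^3 · X1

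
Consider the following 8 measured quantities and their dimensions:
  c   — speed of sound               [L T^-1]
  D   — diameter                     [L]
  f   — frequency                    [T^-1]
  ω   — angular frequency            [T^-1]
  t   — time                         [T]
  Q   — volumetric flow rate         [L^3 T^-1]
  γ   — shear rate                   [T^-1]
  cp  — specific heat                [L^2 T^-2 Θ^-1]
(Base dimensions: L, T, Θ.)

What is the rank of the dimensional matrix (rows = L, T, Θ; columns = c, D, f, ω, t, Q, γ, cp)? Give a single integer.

Dimensional matrix (L×T×Θ by c×D×f×ω×t×Q×γ×cp):
  L: [ 1  1  0  0  0  3  0  2]
  T: [-1  0 -1 -1  1 -1 -1 -2]
  Θ: [ 0  0  0  0  0  0  0 -1]
Row reduction gives pivot columns c,D,cp; rank = 3

3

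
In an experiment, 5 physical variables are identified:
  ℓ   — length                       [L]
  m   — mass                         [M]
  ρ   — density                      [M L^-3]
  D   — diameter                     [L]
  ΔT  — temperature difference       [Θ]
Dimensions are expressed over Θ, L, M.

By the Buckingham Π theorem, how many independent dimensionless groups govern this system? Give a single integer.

2

Dimensional matrix (Θ×L×M by ℓ×m×ρ×D×ΔT):
  Θ: [ 0  0  0  0  1]
  L: [ 1  0 -3  1  0]
  M: [ 0  1  1  0  0]
RREF → pivots at {ℓ,m,ΔT} ⇒ r = 3
n=5, r=3 ⇒ 2 dimensionless groups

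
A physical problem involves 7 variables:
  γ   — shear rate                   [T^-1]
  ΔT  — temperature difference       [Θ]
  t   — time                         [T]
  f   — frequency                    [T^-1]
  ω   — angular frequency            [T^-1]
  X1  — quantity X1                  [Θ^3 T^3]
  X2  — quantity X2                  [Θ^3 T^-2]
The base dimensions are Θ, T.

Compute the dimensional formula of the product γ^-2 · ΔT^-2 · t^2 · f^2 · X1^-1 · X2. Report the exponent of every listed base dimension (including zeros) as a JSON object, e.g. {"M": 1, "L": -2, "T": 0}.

{"Θ": -2, "T": -3}

Dimensional matrix (Θ×T by γ×ΔT×t×f×ω×X1×X2):
  Θ: [ 0  1  0  0  0  3  3]
  T: [-1  0  1 -1 -1  3 -2]
  [Θ]: (-2)·0+(-2)·1+(2)·0+(2)·0+(-1)·3+(1)·3 = -2
  [T]: (-2)·-1+(-2)·0+(2)·1+(2)·-1+(-1)·3+(1)·-2 = -3
⇒ Θ^-2 T^-3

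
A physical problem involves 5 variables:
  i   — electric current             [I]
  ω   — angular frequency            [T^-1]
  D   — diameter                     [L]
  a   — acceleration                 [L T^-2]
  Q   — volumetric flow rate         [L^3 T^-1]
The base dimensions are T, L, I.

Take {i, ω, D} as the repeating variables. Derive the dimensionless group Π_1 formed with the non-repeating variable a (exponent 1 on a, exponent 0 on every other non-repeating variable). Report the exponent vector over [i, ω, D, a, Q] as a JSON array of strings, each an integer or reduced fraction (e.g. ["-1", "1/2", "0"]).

["0", "-2", "-1", "1", "0"]

Dimensional matrix (T×L×I by i×ω×D×a×Q):
  T: [ 0 -1  0 -2 -1]
  L: [ 0  0  1  1  3]
  I: [ 1  0  0  0  0]
Row reduction gives pivot columns i,ω,D; rank = 3
Pivot set = {i,ω,D}, free = {a,Q}
RREF:
  r0: [   1    0    0    0    0]
  r1: [   0    1    0    2    1]
  r2: [   0    0    1    1    3]
Fix exponent of a at 1, Q at 0; solve each RREF row for its pivot's exponent:
  r0: exp(i) + (0)·1 = 0 ⇒ exp(i) = 0
  r1: exp(ω) + (2)·1 = 0 ⇒ exp(ω) = -2
  r2: exp(D) + (1)·1 = 0 ⇒ exp(D) = -1
Π_1 = ω^-2 · D^-1 · a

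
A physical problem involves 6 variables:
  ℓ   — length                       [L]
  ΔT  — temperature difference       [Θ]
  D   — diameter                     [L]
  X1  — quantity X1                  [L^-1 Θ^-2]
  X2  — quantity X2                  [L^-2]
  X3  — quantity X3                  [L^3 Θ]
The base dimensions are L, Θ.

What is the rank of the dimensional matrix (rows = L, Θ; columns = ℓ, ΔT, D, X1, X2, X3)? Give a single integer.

2

Dimensional matrix (L×Θ by ℓ×ΔT×D×X1×X2×X3):
  L: [ 1  0  1 -1 -2  3]
  Θ: [ 0  1  0 -2  0  1]
Row reduction gives pivot columns ℓ,ΔT; rank = 2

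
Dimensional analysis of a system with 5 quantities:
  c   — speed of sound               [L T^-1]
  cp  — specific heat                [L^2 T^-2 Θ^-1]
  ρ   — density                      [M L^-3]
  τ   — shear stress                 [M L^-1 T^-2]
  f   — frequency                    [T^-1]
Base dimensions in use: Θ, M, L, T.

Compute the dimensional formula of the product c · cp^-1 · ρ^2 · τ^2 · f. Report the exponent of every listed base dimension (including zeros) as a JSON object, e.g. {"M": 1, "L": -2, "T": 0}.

{"Θ": 1, "M": 4, "L": -9, "T": -4}

Exponent matrix [Θ,M,L,T] × [c,cp,ρ,τ,f]:
  Θ: [ 0 -1  0  0  0]
  M: [ 0  0  1  1  0]
  L: [ 1  2 -3 -1  0]
  T: [-1 -2  0 -2 -1]
  [Θ]: (1)·0+(-1)·-1+(2)·0+(2)·0+(1)·0 = 1
  [M]: (1)·0+(-1)·0+(2)·1+(2)·1+(1)·0 = 4
  [L]: (1)·1+(-1)·2+(2)·-3+(2)·-1+(1)·0 = -9
  [T]: (1)·-1+(-1)·-2+(2)·0+(2)·-2+(1)·-1 = -4
⇒ Θ M^4 L^-9 T^-4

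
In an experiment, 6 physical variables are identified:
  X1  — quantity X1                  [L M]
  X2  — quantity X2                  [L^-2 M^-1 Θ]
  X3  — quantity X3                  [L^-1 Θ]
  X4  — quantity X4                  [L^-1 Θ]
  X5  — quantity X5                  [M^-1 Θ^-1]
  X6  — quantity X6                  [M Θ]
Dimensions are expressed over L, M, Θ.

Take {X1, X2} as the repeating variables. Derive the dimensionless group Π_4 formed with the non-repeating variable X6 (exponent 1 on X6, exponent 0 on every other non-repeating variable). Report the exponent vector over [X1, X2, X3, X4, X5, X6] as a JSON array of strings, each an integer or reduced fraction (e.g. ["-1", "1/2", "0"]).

["-2", "-1", "0", "0", "0", "1"]

Dimensional matrix (L×M×Θ by X1×X2×X3×X4×X5×X6):
  L: [ 1 -2 -1 -1  0  0]
  M: [ 1 -1  0  0 -1  1]
  Θ: [ 0  1  1  1 -1  1]
RREF → pivots at {X1,X2} ⇒ r = 2
Repeat: X1,X2; free: X3,X4,X5,X6
RREF:
  r0: [   1    0    1    1   -2    2]
  r1: [   0    1    1    1   -1    1]
  r2: [   0    0    0    0    0    0]
Fix exponent of X6 at 1, X3 at 0, X4 at 0, X5 at 0; solve each RREF row for its pivot's exponent:
  r0: exp(X1) + (2)·1 = 0 ⇒ exp(X1) = -2
  r1: exp(X2) + (1)·1 = 0 ⇒ exp(X2) = -1
Π_4 = X1^-2 · X2^-1 · X6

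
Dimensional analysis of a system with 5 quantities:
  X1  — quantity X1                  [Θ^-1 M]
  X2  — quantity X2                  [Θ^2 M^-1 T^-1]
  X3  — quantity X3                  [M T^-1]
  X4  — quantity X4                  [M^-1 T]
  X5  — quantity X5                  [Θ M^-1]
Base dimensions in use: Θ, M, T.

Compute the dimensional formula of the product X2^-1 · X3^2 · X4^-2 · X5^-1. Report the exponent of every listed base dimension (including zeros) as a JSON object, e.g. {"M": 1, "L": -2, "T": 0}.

{"Θ": -3, "M": 6, "T": -3}

Write exponents as rows Θ,M,T / cols X1,X2,X3,X4,X5:
  Θ: [-1  2  0  0  1]
  M: [ 1 -1  1 -1 -1]
  T: [ 0 -1 -1  1  0]
  [Θ]: (-1)·2+(2)·0+(-2)·0+(-1)·1 = -3
  [M]: (-1)·-1+(2)·1+(-2)·-1+(-1)·-1 = 6
  [T]: (-1)·-1+(2)·-1+(-2)·1+(-1)·0 = -3
⇒ Θ^-3 M^6 T^-3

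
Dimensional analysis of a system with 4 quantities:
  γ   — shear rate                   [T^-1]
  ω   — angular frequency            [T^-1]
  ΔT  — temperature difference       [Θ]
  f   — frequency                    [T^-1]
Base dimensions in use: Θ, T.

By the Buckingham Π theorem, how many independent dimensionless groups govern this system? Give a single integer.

Dimensional matrix (Θ×T by γ×ω×ΔT×f):
  Θ: [ 0  0  1  0]
  T: [-1 -1  0 -1]
Echelon form has 2 nonzero rows (pivots: γ,ΔT)
4 vars − rank 2 = 2 Π groups

2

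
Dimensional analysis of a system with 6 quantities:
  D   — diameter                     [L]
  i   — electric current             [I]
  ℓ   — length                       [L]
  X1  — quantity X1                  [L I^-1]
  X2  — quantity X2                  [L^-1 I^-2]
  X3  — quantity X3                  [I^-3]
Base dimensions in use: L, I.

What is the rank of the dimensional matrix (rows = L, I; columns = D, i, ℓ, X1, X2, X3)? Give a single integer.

Dimensional matrix (L×I by D×i×ℓ×X1×X2×X3):
  L: [ 1  0  1  1 -1  0]
  I: [ 0  1  0 -1 -2 -3]
Echelon form has 2 nonzero rows (pivots: D,i)

2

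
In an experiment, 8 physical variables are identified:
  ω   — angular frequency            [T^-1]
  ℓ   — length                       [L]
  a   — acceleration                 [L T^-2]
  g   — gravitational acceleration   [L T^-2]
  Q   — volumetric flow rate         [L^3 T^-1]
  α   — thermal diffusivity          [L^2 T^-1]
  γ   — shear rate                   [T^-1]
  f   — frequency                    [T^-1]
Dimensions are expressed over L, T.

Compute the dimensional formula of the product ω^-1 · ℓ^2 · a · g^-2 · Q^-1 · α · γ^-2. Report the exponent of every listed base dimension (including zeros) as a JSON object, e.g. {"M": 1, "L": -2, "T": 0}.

Exponent matrix [L,T] × [ω,ℓ,a,g,Q,α,γ,f]:
  L: [ 0  1  1  1  3  2  0  0]
  T: [-1  0 -2 -2 -1 -1 -1 -1]
  [L]: (-1)·0+(2)·1+(1)·1+(-2)·1+(-1)·3+(1)·2+(-2)·0 = 0
  [T]: (-1)·-1+(2)·0+(1)·-2+(-2)·-2+(-1)·-1+(1)·-1+(-2)·-1 = 5
⇒ T^5

{"L": 0, "T": 5}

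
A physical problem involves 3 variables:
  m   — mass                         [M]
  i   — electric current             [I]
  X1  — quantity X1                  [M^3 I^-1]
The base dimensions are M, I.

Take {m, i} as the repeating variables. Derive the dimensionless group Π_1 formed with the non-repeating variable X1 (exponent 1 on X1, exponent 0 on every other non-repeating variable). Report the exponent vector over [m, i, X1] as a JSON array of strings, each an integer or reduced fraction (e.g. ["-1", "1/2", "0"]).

Dimensional matrix (M×I by m×i×X1):
  M: [ 1  0  3]
  I: [ 0  1 -1]
Echelon form has 2 nonzero rows (pivots: m,i)
Pivot set = {m,i}, free = {X1}
RREF:
  r0: [   1    0    3]
  r1: [   0    1   -1]
Fix exponent of X1 at 1; solve each RREF row for its pivot's exponent:
  r0: exp(m) + (3)·1 = 0 ⇒ exp(m) = -3
  r1: exp(i) + (-1)·1 = 0 ⇒ exp(i) = 1
Π_1 = m^-3 · i · X1

["-3", "1", "1"]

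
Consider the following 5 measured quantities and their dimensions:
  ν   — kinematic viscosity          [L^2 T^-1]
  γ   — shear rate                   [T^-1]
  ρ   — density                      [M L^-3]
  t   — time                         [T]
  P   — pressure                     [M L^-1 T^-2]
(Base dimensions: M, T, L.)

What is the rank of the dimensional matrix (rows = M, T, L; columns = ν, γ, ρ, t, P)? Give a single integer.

Write exponents as rows M,T,L / cols ν,γ,ρ,t,P:
  M: [ 0  0  1  0  1]
  T: [-1 -1  0  1 -2]
  L: [ 2  0 -3  0 -1]
Echelon form has 3 nonzero rows (pivots: ν,γ,ρ)

3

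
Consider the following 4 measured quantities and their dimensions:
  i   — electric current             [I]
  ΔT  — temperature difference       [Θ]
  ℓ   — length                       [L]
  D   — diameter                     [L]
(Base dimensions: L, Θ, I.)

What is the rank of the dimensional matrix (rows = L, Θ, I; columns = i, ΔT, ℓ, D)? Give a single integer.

Exponent matrix [L,Θ,I] × [i,ΔT,ℓ,D]:
  L: [ 0  0  1  1]
  Θ: [ 0  1  0  0]
  I: [ 1  0  0  0]
Echelon form has 3 nonzero rows (pivots: i,ΔT,ℓ)

3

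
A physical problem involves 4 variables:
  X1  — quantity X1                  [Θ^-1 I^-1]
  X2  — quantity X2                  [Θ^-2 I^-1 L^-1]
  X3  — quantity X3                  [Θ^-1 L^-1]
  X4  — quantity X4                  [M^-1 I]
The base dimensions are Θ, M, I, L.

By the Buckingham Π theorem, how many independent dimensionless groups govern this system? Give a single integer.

1

Exponent matrix [Θ,M,I,L] × [X1,X2,X3,X4]:
  Θ: [-1 -2 -1  0]
  M: [ 0  0  0 -1]
  I: [-1 -1  0  1]
  L: [ 0 -1 -1  0]
Row reduction gives pivot columns X1,X2,X4; rank = 3
4 vars − rank 3 = 1 Π group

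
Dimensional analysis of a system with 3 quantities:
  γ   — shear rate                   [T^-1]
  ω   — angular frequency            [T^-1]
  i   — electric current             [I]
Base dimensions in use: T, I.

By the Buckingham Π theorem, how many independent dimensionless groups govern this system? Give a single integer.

1

Exponent matrix [T,I] × [γ,ω,i]:
  T: [-1 -1  0]
  I: [ 0  0  1]
RREF → pivots at {γ,i} ⇒ r = 2
n=3, r=2 ⇒ 1 dimensionless group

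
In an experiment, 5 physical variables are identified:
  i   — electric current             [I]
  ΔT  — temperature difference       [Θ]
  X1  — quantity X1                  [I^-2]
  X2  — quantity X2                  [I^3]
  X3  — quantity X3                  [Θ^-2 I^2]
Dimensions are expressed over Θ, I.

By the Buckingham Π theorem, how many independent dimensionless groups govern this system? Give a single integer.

3

Dimensional matrix (Θ×I by i×ΔT×X1×X2×X3):
  Θ: [ 0  1  0  0 -2]
  I: [ 1  0 -2  3  2]
RREF → pivots at {i,ΔT} ⇒ r = 2
5 vars − rank 2 = 3 Π groups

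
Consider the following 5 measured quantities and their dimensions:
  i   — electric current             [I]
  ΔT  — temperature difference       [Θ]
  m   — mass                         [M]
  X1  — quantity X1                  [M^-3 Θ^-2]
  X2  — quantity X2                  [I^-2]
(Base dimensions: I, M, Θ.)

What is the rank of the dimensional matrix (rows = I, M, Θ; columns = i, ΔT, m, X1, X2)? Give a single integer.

Dimensional matrix (I×M×Θ by i×ΔT×m×X1×X2):
  I: [ 1  0  0  0 -2]
  M: [ 0  0  1 -3  0]
  Θ: [ 0  1  0 -2  0]
Row reduction gives pivot columns i,ΔT,m; rank = 3

3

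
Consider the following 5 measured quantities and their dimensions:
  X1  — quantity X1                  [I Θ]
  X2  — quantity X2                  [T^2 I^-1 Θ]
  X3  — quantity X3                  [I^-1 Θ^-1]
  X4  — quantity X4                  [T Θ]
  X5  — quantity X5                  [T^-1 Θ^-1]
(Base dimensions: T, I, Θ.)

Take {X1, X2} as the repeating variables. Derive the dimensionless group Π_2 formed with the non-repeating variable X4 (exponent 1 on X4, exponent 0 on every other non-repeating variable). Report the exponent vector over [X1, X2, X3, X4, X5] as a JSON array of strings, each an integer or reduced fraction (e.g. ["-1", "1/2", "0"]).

["-1/2", "-1/2", "0", "1", "0"]

Dimensional matrix (T×I×Θ by X1×X2×X3×X4×X5):
  T: [ 0  2  0  1 -1]
  I: [ 1 -1 -1  0  0]
  Θ: [ 1  1 -1  1 -1]
RREF → pivots at {X1,X2} ⇒ r = 2
Repeat: X1,X2; free: X3,X4,X5
RREF:
  r0: [   1    0   -1  1/2 -1/2]
  r1: [   0    1    0  1/2 -1/2]
  r2: [   0    0    0    0    0]
Fix exponent of X4 at 1, X3 at 0, X5 at 0; solve each RREF row for its pivot's exponent:
  r0: exp(X1) + (1/2)·1 = 0 ⇒ exp(X1) = -1/2
  r1: exp(X2) + (1/2)·1 = 0 ⇒ exp(X2) = -1/2
Π_2 = X1^(-1/2) · X2^(-1/2) · X4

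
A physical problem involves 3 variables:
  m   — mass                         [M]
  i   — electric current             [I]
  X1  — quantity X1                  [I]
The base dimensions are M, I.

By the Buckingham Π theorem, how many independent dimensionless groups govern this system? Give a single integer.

Exponent matrix [M,I] × [m,i,X1]:
  M: [ 1  0  0]
  I: [ 0  1  1]
Echelon form has 2 nonzero rows (pivots: m,i)
n=3, r=2 ⇒ 1 dimensionless group

1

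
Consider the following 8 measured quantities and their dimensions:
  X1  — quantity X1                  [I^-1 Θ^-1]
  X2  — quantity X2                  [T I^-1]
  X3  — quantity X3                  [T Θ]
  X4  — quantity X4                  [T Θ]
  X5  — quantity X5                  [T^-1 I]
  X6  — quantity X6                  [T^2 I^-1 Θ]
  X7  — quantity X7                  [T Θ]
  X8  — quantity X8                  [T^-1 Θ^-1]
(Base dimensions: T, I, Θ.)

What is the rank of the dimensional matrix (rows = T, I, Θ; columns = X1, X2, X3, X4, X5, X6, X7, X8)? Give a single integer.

2

Dimensional matrix (T×I×Θ by X1×X2×X3×X4×X5×X6×X7×X8):
  T: [ 0  1  1  1 -1  2  1 -1]
  I: [-1 -1  0  0  1 -1  0  0]
  Θ: [-1  0  1  1  0  1  1 -1]
Echelon form has 2 nonzero rows (pivots: X1,X2)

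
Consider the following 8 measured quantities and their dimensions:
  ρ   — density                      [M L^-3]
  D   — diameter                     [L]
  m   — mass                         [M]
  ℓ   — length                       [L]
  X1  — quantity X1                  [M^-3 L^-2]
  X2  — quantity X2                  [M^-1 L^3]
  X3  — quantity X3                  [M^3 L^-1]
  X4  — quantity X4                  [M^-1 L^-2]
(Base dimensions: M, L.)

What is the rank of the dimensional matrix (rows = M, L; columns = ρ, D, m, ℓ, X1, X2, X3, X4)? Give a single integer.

Dimensional matrix (M×L by ρ×D×m×ℓ×X1×X2×X3×X4):
  M: [ 1  0  1  0 -3 -1  3 -1]
  L: [-3  1  0  1 -2  3 -1 -2]
RREF → pivots at {ρ,D} ⇒ r = 2

2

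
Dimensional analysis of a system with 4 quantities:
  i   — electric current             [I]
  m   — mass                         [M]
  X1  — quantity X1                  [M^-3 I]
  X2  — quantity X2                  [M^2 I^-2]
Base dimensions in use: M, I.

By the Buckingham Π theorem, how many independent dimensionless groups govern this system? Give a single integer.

Dimensional matrix (M×I by i×m×X1×X2):
  M: [ 0  1 -3  2]
  I: [ 1  0  1 -2]
Echelon form has 2 nonzero rows (pivots: i,m)
4 vars − rank 2 = 2 Π groups

2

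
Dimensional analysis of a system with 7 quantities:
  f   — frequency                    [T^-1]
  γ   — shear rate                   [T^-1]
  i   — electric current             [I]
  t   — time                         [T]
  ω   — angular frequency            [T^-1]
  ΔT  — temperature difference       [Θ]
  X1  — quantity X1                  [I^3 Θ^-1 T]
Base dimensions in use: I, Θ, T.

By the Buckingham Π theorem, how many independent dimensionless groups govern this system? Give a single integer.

Exponent matrix [I,Θ,T] × [f,γ,i,t,ω,ΔT,X1]:
  I: [ 0  0  1  0  0  0  3]
  Θ: [ 0  0  0  0  0  1 -1]
  T: [-1 -1  0  1 -1  0  1]
Row reduction gives pivot columns f,i,ΔT; rank = 3
7 vars − rank 3 = 4 Π groups

4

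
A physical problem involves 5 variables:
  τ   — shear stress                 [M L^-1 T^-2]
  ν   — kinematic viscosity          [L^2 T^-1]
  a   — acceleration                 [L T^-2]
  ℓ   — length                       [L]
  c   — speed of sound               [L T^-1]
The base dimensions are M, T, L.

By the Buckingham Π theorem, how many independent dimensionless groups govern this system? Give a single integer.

2

Dimensional matrix (M×T×L by τ×ν×a×ℓ×c):
  M: [ 1  0  0  0  0]
  T: [-2 -1 -2  0 -1]
  L: [-1  2  1  1  1]
Row reduction gives pivot columns τ,ν,a; rank = 3
5 vars − rank 3 = 2 Π groups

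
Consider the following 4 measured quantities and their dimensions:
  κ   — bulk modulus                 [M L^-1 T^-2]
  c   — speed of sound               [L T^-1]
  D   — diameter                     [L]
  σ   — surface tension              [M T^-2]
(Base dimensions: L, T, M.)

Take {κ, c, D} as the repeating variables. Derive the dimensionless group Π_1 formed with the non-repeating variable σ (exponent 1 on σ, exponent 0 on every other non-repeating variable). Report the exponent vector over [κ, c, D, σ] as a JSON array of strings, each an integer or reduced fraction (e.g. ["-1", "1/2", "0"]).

["-1", "0", "-1", "1"]

Dimensional matrix (L×T×M by κ×c×D×σ):
  L: [-1  1  1  0]
  T: [-2 -1  0 -2]
  M: [ 1  0  0  1]
RREF → pivots at {κ,c,D} ⇒ r = 3
Pivot set = {κ,c,D}, free = {σ}
RREF:
  r0: [   1    0    0    1]
  r1: [   0    1    0    0]
  r2: [   0    0    1    1]
Fix exponent of σ at 1; solve each RREF row for its pivot's exponent:
  r0: exp(κ) + (1)·1 = 0 ⇒ exp(κ) = -1
  r1: exp(c) + (0)·1 = 0 ⇒ exp(c) = 0
  r2: exp(D) + (1)·1 = 0 ⇒ exp(D) = -1
Π_1 = κ^-1 · D^-1 · σ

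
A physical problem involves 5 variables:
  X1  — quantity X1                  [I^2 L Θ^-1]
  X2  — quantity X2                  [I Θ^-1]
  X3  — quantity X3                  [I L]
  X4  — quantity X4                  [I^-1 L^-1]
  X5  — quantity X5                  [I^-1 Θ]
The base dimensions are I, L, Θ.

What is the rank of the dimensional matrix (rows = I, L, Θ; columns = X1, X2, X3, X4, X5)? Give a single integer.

Dimensional matrix (I×L×Θ by X1×X2×X3×X4×X5):
  I: [ 2  1  1 -1 -1]
  L: [ 1  0  1 -1  0]
  Θ: [-1 -1  0  0  1]
Row reduction gives pivot columns X1,X2; rank = 2

2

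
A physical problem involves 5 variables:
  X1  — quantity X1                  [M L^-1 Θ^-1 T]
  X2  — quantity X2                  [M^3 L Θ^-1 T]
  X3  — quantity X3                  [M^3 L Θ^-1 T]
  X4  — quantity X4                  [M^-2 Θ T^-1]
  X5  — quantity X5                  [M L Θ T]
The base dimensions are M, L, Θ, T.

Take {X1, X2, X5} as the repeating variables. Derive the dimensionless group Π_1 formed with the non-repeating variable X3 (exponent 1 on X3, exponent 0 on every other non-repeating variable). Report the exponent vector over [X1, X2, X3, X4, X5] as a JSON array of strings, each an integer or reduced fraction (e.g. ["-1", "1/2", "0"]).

["0", "-1", "1", "0", "0"]

Dimensional matrix (M×L×Θ×T by X1×X2×X3×X4×X5):
  M: [ 1  3  3 -2  1]
  L: [-1  1  1  0  1]
  Θ: [-1 -1 -1  1  1]
  T: [ 1  1  1 -1  1]
Row reduction gives pivot columns X1,X2,X5; rank = 3
Repeat: X1,X2,X5; free: X3,X4
RREF:
  r0: [   1    0    0 -1/2    0]
  r1: [   0    1    1 -1/2    0]
  r2: [   0    0    0    0    1]
  r3: [   0    0    0    0    0]
Fix exponent of X3 at 1, X4 at 0; solve each RREF row for its pivot's exponent:
  r0: exp(X1) + (0)·1 = 0 ⇒ exp(X1) = 0
  r1: exp(X2) + (1)·1 = 0 ⇒ exp(X2) = -1
  r2: exp(X5) + (0)·1 = 0 ⇒ exp(X5) = 0
Π_1 = X2^-1 · X3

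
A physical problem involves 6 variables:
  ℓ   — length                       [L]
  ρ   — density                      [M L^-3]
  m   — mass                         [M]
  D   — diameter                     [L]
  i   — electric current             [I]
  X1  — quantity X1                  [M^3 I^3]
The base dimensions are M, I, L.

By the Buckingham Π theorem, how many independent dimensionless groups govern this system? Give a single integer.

Write exponents as rows M,I,L / cols ℓ,ρ,m,D,i,X1:
  M: [ 0  1  1  0  0  3]
  I: [ 0  0  0  0  1  3]
  L: [ 1 -3  0  1  0  0]
Row reduction gives pivot columns ℓ,ρ,i; rank = 3
6 vars − rank 3 = 3 Π groups

3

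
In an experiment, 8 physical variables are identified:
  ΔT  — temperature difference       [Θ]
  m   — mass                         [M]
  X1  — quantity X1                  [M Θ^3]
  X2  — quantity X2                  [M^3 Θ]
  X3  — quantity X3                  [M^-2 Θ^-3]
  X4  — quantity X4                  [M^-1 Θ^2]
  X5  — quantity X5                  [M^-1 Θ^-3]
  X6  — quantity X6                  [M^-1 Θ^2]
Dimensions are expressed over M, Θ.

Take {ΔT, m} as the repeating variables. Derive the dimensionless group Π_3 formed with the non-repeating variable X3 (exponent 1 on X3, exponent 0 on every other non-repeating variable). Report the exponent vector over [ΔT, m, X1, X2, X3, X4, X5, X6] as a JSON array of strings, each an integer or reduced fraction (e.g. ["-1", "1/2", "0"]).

Write exponents as rows M,Θ / cols ΔT,m,X1,X2,X3,X4,X5,X6:
  M: [ 0  1  1  3 -2 -1 -1 -1]
  Θ: [ 1  0  3  1 -3  2 -3  2]
Row reduction gives pivot columns ΔT,m; rank = 2
Pivot set = {ΔT,m}, free = {X1,X2,X3,X4,X5,X6}
RREF:
  r0: [   1    0    3    1   -3    2   -3    2]
  r1: [   0    1    1    3   -2   -1   -1   -1]
Fix exponent of X3 at 1, X1 at 0, X2 at 0, X4 at 0, X5 at 0, X6 at 0; solve each RREF row for its pivot's exponent:
  r0: exp(ΔT) + (-3)·1 = 0 ⇒ exp(ΔT) = 3
  r1: exp(m) + (-2)·1 = 0 ⇒ exp(m) = 2
Π_3 = ΔT^3 · m^2 · X3

["3", "2", "0", "0", "1", "0", "0", "0"]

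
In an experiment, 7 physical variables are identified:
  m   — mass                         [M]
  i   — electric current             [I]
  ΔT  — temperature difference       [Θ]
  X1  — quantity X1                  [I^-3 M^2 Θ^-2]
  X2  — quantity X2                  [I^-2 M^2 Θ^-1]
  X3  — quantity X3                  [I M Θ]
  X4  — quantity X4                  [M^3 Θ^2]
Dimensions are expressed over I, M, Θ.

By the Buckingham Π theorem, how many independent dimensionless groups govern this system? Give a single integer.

4

Exponent matrix [I,M,Θ] × [m,i,ΔT,X1,X2,X3,X4]:
  I: [ 0  1  0 -3 -2  1  0]
  M: [ 1  0  0  2  2  1  3]
  Θ: [ 0  0  1 -2 -1  1  2]
RREF → pivots at {m,i,ΔT} ⇒ r = 3
7 vars − rank 3 = 4 Π groups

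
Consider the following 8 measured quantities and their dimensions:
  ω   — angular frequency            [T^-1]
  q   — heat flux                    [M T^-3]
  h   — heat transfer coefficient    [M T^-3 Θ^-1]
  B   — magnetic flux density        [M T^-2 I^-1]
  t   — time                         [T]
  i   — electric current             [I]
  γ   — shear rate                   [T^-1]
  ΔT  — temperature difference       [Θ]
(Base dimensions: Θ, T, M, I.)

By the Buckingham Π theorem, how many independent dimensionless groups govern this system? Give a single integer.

4

Exponent matrix [Θ,T,M,I] × [ω,q,h,B,t,i,γ,ΔT]:
  Θ: [ 0  0 -1  0  0  0  0  1]
  T: [-1 -3 -3 -2  1  0 -1  0]
  M: [ 0  1  1  1  0  0  0  0]
  I: [ 0  0  0 -1  0  1  0  0]
Row reduction gives pivot columns ω,q,h,B; rank = 4
8 vars − rank 4 = 4 Π groups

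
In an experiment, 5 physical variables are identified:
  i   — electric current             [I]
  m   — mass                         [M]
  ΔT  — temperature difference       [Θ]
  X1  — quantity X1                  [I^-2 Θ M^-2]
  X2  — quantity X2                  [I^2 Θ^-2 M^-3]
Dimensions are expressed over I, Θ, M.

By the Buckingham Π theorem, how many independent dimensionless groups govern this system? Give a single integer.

2

Dimensional matrix (I×Θ×M by i×m×ΔT×X1×X2):
  I: [ 1  0  0 -2  2]
  Θ: [ 0  0  1  1 -2]
  M: [ 0  1  0 -2 -3]
Row reduction gives pivot columns i,m,ΔT; rank = 3
5 vars − rank 3 = 2 Π groups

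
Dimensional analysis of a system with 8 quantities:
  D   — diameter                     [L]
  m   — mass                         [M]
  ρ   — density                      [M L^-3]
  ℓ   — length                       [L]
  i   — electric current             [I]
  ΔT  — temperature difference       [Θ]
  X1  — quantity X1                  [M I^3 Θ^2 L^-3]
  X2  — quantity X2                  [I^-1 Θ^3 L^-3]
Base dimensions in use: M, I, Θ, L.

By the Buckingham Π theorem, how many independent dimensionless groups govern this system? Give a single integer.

Write exponents as rows M,I,Θ,L / cols D,m,ρ,ℓ,i,ΔT,X1,X2:
  M: [ 0  1  1  0  0  0  1  0]
  I: [ 0  0  0  0  1  0  3 -1]
  Θ: [ 0  0  0  0  0  1  2  3]
  L: [ 1  0 -3  1  0  0 -3 -3]
Echelon form has 4 nonzero rows (pivots: D,m,i,ΔT)
Π count = n − r = 8 − 4 = 4

4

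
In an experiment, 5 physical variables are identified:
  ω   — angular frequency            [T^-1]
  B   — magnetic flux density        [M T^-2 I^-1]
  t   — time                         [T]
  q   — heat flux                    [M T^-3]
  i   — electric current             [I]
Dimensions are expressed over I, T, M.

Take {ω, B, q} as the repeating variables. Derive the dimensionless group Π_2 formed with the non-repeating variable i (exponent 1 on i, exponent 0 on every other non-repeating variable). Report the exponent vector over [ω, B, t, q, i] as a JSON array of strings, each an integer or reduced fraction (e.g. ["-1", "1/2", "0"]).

Exponent matrix [I,T,M] × [ω,B,t,q,i]:
  I: [ 0 -1  0  0  1]
  T: [-1 -2  1 -3  0]
  M: [ 0  1  0  1  0]
Row reduction gives pivot columns ω,B,q; rank = 3
Pivot set = {ω,B,q}, free = {t,i}
RREF:
  r0: [   1    0   -1    0   -1]
  r1: [   0    1    0    0   -1]
  r2: [   0    0    0    1    1]
Fix exponent of i at 1, t at 0; solve each RREF row for its pivot's exponent:
  r0: exp(ω) + (-1)·1 = 0 ⇒ exp(ω) = 1
  r1: exp(B) + (-1)·1 = 0 ⇒ exp(B) = 1
  r2: exp(q) + (1)·1 = 0 ⇒ exp(q) = -1
Π_2 = ω · B · q^-1 · i

["1", "1", "0", "-1", "1"]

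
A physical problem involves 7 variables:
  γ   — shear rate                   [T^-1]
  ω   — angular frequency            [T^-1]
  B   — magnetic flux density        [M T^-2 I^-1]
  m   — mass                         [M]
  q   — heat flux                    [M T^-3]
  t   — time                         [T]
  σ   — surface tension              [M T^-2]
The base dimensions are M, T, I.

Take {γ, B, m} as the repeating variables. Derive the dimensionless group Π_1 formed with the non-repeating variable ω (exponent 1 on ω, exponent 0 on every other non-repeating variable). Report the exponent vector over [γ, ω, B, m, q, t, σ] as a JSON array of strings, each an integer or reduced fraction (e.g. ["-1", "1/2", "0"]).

Dimensional matrix (M×T×I by γ×ω×B×m×q×t×σ):
  M: [ 0  0  1  1  1  0  1]
  T: [-1 -1 -2  0 -3  1 -2]
  I: [ 0  0 -1  0  0  0  0]
RREF → pivots at {γ,B,m} ⇒ r = 3
Pivot set = {γ,B,m}, free = {ω,q,t,σ}
RREF:
  r0: [   1    1    0    0    3   -1    2]
  r1: [   0    0    1    0    0    0    0]
  r2: [   0    0    0    1    1    0    1]
Fix exponent of ω at 1, q at 0, t at 0, σ at 0; solve each RREF row for its pivot's exponent:
  r0: exp(γ) + (1)·1 = 0 ⇒ exp(γ) = -1
  r1: exp(B) + (0)·1 = 0 ⇒ exp(B) = 0
  r2: exp(m) + (0)·1 = 0 ⇒ exp(m) = 0
Π_1 = γ^-1 · ω

["-1", "1", "0", "0", "0", "0", "0"]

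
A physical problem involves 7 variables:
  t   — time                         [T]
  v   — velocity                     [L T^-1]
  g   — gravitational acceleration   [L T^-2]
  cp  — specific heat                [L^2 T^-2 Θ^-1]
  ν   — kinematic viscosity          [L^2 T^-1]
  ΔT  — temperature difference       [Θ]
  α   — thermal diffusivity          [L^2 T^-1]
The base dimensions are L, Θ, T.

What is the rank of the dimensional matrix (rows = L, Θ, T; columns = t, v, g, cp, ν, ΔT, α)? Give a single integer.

Dimensional matrix (L×Θ×T by t×v×g×cp×ν×ΔT×α):
  L: [ 0  1  1  2  2  0  2]
  Θ: [ 0  0  0 -1  0  1  0]
  T: [ 1 -1 -2 -2 -1  0 -1]
Echelon form has 3 nonzero rows (pivots: t,v,cp)

3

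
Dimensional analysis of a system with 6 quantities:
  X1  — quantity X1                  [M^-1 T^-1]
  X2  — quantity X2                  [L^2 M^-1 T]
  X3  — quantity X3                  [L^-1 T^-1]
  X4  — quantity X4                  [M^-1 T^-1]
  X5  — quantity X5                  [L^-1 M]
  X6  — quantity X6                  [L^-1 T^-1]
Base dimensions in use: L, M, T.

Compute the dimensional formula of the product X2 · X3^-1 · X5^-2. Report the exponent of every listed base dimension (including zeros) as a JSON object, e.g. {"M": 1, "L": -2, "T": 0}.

{"L": 5, "M": -3, "T": 2}

Dimensional matrix (L×M×T by X1×X2×X3×X4×X5×X6):
  L: [ 0  2 -1  0 -1 -1]
  M: [-1 -1  0 -1  1  0]
  T: [-1  1 -1 -1  0 -1]
  [L]: (1)·2+(-1)·-1+(-2)·-1 = 5
  [M]: (1)·-1+(-1)·0+(-2)·1 = -3
  [T]: (1)·1+(-1)·-1+(-2)·0 = 2
⇒ L^5 M^-3 T^2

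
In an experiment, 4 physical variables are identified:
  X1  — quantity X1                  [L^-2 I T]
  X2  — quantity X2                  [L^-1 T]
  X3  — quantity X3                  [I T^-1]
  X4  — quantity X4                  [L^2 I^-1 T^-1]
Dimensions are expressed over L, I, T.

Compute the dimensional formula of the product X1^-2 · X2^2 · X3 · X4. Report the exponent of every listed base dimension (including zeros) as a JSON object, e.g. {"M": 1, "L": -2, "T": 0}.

{"L": 4, "I": -2, "T": -2}

Write exponents as rows L,I,T / cols X1,X2,X3,X4:
  L: [-2 -1  0  2]
  I: [ 1  0  1 -1]
  T: [ 1  1 -1 -1]
  [L]: (-2)·-2+(2)·-1+(1)·0+(1)·2 = 4
  [I]: (-2)·1+(2)·0+(1)·1+(1)·-1 = -2
  [T]: (-2)·1+(2)·1+(1)·-1+(1)·-1 = -2
⇒ L^4 I^-2 T^-2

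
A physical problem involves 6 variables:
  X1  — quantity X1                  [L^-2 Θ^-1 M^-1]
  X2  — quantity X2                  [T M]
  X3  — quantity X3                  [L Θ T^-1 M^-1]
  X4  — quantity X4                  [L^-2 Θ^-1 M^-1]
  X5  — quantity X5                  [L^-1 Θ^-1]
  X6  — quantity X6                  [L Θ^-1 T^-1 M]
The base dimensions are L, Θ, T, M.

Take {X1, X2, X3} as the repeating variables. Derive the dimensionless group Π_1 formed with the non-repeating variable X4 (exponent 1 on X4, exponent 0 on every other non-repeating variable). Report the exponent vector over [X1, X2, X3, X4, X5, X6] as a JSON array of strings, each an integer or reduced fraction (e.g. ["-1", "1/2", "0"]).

["-1", "0", "0", "1", "0", "0"]

Dimensional matrix (L×Θ×T×M by X1×X2×X3×X4×X5×X6):
  L: [-2  0  1 -2 -1  1]
  Θ: [-1  0  1 -1 -1 -1]
  T: [ 0  1 -1  0  0 -1]
  M: [-1  1 -1 -1  0  1]
Row reduction gives pivot columns X1,X2,X3; rank = 3
Repeat: X1,X2,X3; free: X4,X5,X6
RREF:
  r0: [   1    0    0    1    0   -2]
  r1: [   0    1    0    0   -1   -4]
  r2: [   0    0    1    0   -1   -3]
  r3: [   0    0    0    0    0    0]
Fix exponent of X4 at 1, X5 at 0, X6 at 0; solve each RREF row for its pivot's exponent:
  r0: exp(X1) + (1)·1 = 0 ⇒ exp(X1) = -1
  r1: exp(X2) + (0)·1 = 0 ⇒ exp(X2) = 0
  r2: exp(X3) + (0)·1 = 0 ⇒ exp(X3) = 0
Π_1 = X1^-1 · X4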